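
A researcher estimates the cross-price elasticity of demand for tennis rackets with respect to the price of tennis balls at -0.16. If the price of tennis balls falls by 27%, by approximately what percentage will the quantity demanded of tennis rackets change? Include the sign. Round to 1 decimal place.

4.3%

%ΔQ ≈ ε × %ΔP of tennis balls = -0.16 × (-27%) = 4.3%.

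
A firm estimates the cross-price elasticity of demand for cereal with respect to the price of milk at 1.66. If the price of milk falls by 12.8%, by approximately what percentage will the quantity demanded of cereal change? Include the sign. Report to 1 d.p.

-21.2%

%ΔQ ≈ ε × %ΔP of milk = 1.66 × (-12.8%) = -21.2%.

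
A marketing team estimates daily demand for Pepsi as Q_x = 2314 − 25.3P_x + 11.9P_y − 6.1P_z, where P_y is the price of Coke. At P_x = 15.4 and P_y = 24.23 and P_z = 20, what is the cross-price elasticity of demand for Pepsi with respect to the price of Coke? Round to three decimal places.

At P_x = 15.4 and P_y = 24.23 and P_z = 20: Q_x = 2090.717.
∂Q_x/∂P_y = 11.9.
ε = (∂Q_x/∂P_y)(P_y/Q_x) = 11.9 × (24.23/2090.717) ≈ 0.138.
Since ε > 0, Pepsi and Coke are substitutes.

0.138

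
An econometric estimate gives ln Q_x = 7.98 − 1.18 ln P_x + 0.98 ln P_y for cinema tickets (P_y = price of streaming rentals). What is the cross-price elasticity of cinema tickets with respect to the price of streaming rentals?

0.98

In a log-linear (constant-elasticity) demand function, the coefficient on ln P_y is the cross-price elasticity.
ε = 0.98. Positive, so cinema tickets and streaming rentals are substitutes.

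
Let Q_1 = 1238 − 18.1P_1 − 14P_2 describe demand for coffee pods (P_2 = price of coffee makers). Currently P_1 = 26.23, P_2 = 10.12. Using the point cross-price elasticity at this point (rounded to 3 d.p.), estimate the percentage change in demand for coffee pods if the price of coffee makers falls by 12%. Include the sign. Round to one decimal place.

2.7%

At P_1 = 26.23, P_2 = 10.12: Q_1 = 621.557.
∂Q_1/∂P_2 = -14.
ε = (∂Q_1/∂P_2)(P_2/Q_1) = -14.0000 × 10.12/621.557 ≈ -0.228.
%ΔQ_1 ≈ ε × %ΔP_2 = -0.228 × (-12%) = 2.7%.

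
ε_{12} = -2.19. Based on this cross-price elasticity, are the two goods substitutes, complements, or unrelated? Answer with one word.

ε = -2.19 < 0, so a higher price of good 2 lowers demand for good 1: complements.

complements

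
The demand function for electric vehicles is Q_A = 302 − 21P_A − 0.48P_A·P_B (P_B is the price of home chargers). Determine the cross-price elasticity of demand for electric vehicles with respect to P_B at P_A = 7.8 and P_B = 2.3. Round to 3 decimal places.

-0.066

At P_A = 7.8 and P_B = 2.3: Q_A = 129.589.
∂Q_A/∂P_B = -0.48P_A = -0.48(7.8) = -3.7440.
ε = (∂Q_A/∂P_B)(P_B/Q_A) = -3.7440 × (2.3/129.589) ≈ -0.066.
ε < 0: complements.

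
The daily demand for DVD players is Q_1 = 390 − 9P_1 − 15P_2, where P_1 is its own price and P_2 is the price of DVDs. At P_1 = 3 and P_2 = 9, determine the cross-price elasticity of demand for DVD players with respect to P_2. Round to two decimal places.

At P_1 = 3 and P_2 = 9: Q_1 = 228.
∂Q_1/∂P_2 = -15.
ε = (∂Q_1/∂P_2)(P_2/Q_1) = -15 × (9/228) ≈ -0.59.

-0.59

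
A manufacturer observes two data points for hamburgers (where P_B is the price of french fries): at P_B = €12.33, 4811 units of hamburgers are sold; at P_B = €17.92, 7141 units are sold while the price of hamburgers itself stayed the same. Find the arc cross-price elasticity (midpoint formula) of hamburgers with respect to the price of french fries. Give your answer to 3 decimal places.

ΔQ_A = 7141 − 4811 = 2330; ΔP_B = 17.92 − 12.33 = 5.59.
Midpoints: Q̄_A = 5976.0, P̄_B = 15.12.
ε = (ΔQ_A/Q̄_A)/(ΔP_B/P̄_B) = (2330/5976.0)/(5.59/15.12) ≈ 1.055.

1.055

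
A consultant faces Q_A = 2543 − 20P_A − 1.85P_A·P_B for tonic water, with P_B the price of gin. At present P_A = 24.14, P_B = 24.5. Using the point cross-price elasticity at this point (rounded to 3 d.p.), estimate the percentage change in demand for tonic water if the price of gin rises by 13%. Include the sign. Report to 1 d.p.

At P_A = 24.14, P_B = 24.5: Q_A = 966.054.
∂Q_A/∂P_B = -1.85P_A = -44.6590.
ε = (∂Q_A/∂P_B)(P_B/Q_A) = -44.6590 × 24.5/966.054 ≈ -1.133.
%ΔQ_A ≈ ε × %ΔP_B = -1.133 × (13%) = -14.7%.

-14.7%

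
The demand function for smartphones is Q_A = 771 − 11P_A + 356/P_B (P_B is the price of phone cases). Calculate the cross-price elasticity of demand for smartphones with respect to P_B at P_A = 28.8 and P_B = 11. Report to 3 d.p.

-0.067

At P_A = 28.8 and P_B = 11: Q_A = 486.564.
∂Q_A/∂P_B = −356/P_B² = -2.9421.
ε = (∂Q_A/∂P_B)(P_B/Q_A) = -2.9421 × (11/486.564) ≈ -0.067.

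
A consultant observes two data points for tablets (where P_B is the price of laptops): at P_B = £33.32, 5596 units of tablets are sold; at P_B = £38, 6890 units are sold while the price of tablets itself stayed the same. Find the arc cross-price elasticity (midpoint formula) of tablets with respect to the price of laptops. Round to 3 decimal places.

ΔQ_A = 6890 − 5596 = 1294; ΔP_B = 38 − 33.32 = 4.68.
Midpoints: Q̄_A = 6243.0, P̄_B = 35.66.
ε = (ΔQ_A/Q̄_A)/(ΔP_B/P̄_B) = (1294/6243.0)/(4.68/35.66) ≈ 1.579.

1.579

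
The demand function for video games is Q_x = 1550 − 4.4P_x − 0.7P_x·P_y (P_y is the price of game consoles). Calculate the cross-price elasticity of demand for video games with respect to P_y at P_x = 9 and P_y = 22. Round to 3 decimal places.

-0.101

At P_x = 9 and P_y = 22: Q_x = 1371.8.
∂Q_x/∂P_y = -0.7P_x = -0.7(9) = -6.3000.
ε = (∂Q_x/∂P_y)(P_y/Q_x) = -6.3000 × (22/1371.8) ≈ -0.101.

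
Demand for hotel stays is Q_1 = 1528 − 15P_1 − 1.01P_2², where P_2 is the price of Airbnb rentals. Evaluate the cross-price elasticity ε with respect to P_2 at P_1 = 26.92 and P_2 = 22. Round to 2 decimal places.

-1.54

At P_1 = 26.92 and P_2 = 22: Q_1 = 635.36.
∂Q_1/∂P_2 = -2.02P_2 = -2.02(22) = -44.4400.
ε = (∂Q_1/∂P_2)(P_2/Q_1) = -44.4400 × (22/635.36) ≈ -1.54.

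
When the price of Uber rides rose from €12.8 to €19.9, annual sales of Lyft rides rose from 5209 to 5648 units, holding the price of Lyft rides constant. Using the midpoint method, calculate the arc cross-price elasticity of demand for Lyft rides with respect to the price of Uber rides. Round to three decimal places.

0.186

ΔQ_A = 5648 − 5209 = 439; ΔP_B = 19.9 − 12.8 = 7.1.
Midpoints: Q̄_A = 5428.5, P̄_B = 16.35.
ε = (ΔQ_A/Q̄_A)/(ΔP_B/P̄_B) = (439/5428.5)/(7.1/16.35) ≈ 0.186.
ε > 0: Lyft rides and Uber rides are substitutes.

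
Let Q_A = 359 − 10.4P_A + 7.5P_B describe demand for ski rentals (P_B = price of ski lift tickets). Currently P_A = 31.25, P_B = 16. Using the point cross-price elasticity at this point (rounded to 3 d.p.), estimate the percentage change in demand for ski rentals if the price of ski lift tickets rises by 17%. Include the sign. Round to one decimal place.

13.2%

At P_A = 31.25, P_B = 16: Q_A = 154.
∂Q_A/∂P_B = 7.5.
ε = (∂Q_A/∂P_B)(P_B/Q_A) = 7.5000 × 16/154 ≈ 0.779.
%ΔQ_A ≈ ε × %ΔP_B = 0.779 × (17%) = 13.2%.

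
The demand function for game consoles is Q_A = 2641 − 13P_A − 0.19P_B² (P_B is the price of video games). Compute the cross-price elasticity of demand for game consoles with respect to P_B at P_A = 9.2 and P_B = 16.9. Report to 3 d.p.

-0.044

At P_A = 9.2 and P_B = 16.9: Q_A = 2467.134.
∂Q_A/∂P_B = -0.38P_B = -0.38(16.9) = -6.4220.
ε = (∂Q_A/∂P_B)(P_B/Q_A) = -6.4220 × (16.9/2467.134) ≈ -0.044.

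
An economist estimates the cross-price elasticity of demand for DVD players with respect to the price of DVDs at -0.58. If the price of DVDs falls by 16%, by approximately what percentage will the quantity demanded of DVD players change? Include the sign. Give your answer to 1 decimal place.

%ΔQ ≈ ε × %ΔP of DVDs = -0.58 × (-16%) = 9.3%.
Demand for DVD players rises by about 9.3%.

9.3%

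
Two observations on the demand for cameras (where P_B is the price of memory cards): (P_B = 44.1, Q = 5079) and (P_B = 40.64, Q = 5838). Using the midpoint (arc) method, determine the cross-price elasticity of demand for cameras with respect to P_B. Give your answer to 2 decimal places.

-1.70

ΔQ_A = 5838 − 5079 = 759; ΔP_B = 40.64 − 44.1 = -3.46.
Midpoints: Q̄_A = 5458.5, P̄_B = 42.37.
ε = (ΔQ_A/Q̄_A)/(ΔP_B/P̄_B) = (759/5458.5)/(-3.46/42.37) ≈ -1.70.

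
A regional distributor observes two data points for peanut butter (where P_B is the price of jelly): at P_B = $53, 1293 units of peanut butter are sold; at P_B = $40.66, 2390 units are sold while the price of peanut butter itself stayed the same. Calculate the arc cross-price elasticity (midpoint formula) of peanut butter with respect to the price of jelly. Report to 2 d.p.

ΔQ_A = 2390 − 1293 = 1097; ΔP_B = 40.66 − 53 = -12.34.
Midpoints: Q̄_A = 1841.5, P̄_B = 46.83.
ε = (ΔQ_A/Q̄_A)/(ΔP_B/P̄_B) = (1097/1841.5)/(-12.34/46.83) ≈ -2.26.
ε < 0: peanut butter and jelly are complements.

-2.26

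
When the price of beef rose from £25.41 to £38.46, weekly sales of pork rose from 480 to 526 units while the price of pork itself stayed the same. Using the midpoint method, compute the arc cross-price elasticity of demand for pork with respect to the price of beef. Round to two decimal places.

ΔQ_A = 526 − 480 = 46; ΔP_B = 38.46 − 25.41 = 13.05.
Midpoints: Q̄_A = 503.0, P̄_B = 31.94.
ε = (ΔQ_A/Q̄_A)/(ΔP_B/P̄_B) = (46/503.0)/(13.05/31.94) ≈ 0.22.

0.22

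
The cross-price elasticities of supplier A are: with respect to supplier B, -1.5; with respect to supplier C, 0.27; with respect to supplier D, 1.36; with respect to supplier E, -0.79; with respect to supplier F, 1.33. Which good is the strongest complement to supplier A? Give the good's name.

Complements have ε < 0. The most negative value is -1.5 (supplier B).

supplier B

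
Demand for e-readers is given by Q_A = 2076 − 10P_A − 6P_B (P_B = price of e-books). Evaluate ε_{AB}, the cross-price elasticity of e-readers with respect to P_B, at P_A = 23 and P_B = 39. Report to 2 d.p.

At P_A = 23 and P_B = 39: Q_A = 1612.
∂Q_A/∂P_B = -6.
ε = (∂Q_A/∂P_B)(P_B/Q_A) = -6 × (39/1612) ≈ -0.15.

-0.15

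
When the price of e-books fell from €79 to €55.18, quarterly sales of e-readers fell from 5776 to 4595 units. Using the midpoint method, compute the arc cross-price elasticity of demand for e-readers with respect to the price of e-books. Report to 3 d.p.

0.641

ΔQ_A = 4595 − 5776 = -1181; ΔP_B = 55.18 − 79 = -23.82.
Midpoints: Q̄_A = 5185.5, P̄_B = 67.09.
ε = (ΔQ_A/Q̄_A)/(ΔP_B/P̄_B) = (-1181/5185.5)/(-23.82/67.09) ≈ 0.641.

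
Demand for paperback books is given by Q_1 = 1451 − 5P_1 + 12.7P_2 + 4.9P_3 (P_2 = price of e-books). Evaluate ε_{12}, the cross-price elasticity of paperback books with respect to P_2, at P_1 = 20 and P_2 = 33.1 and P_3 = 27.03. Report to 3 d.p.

At P_1 = 20 and P_2 = 33.1 and P_3 = 27.03: Q_1 = 1903.817.
∂Q_1/∂P_2 = 12.7.
ε = (∂Q_1/∂P_2)(P_2/Q_1) = 12.7 × (33.1/1903.817) ≈ 0.221.
Since ε > 0, paperback books and e-books are substitutes.

0.221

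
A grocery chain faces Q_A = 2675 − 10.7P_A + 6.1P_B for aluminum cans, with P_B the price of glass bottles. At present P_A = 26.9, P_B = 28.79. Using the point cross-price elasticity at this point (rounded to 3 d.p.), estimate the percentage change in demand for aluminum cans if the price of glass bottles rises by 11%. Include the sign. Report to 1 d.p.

At P_A = 26.9, P_B = 28.79: Q_A = 2562.789.
∂Q_A/∂P_B = 6.1.
ε = (∂Q_A/∂P_B)(P_B/Q_A) = 6.1000 × 28.79/2562.789 ≈ 0.069.
%ΔQ_A ≈ ε × %ΔP_B = 0.069 × (11%) = 0.8%.

0.8%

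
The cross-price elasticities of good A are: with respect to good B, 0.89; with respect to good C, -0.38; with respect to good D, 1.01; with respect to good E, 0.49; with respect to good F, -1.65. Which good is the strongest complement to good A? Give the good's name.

Complements have ε < 0. The most negative value is -1.65 (good F).

good F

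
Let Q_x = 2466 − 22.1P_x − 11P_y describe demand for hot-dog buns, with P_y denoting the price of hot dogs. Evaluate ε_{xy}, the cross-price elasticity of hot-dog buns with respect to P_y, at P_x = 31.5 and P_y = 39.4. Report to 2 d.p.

-0.32

At P_x = 31.5 and P_y = 39.4: Q_x = 1336.45.
∂Q_x/∂P_y = -11.
ε = (∂Q_x/∂P_y)(P_y/Q_x) = -11 × (39.4/1336.45) ≈ -0.32.
Since ε < 0, hot-dog buns and hot dogs are complements.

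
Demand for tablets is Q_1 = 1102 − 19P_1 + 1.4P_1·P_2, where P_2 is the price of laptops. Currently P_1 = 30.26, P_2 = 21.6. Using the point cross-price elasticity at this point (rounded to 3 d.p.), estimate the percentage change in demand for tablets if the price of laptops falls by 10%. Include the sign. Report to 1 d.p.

-6.4%

At P_1 = 30.26, P_2 = 21.6: Q_1 = 1442.122.
∂Q_1/∂P_2 = 1.4P_1 = 42.3640.
ε = (∂Q_1/∂P_2)(P_2/Q_1) = 42.3640 × 21.6/1442.122 ≈ 0.635.
%ΔQ_1 ≈ ε × %ΔP_2 = 0.635 × (-10%) = -6.4%.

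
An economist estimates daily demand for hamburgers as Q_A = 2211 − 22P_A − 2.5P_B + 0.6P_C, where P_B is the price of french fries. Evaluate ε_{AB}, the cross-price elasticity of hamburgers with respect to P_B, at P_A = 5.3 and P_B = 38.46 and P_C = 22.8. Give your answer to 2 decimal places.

-0.05

At P_A = 5.3 and P_B = 38.46 and P_C = 22.8: Q_A = 2011.93.
∂Q_A/∂P_B = -2.5.
ε = (∂Q_A/∂P_B)(P_B/Q_A) = -2.5 × (38.46/2011.93) ≈ -0.05.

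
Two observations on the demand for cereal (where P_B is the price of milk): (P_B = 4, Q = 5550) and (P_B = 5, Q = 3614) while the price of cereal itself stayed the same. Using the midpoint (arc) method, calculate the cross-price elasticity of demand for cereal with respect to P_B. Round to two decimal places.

ΔQ_A = 3614 − 5550 = -1936; ΔP_B = 5 − 4 = 1.
Midpoints: Q̄_A = 4582.0, P̄_B = 4.50.
ε = (ΔQ_A/Q̄_A)/(ΔP_B/P̄_B) = (-1936/4582.0)/(1/4.50) ≈ -1.90.
ε < 0: cereal and milk are complements.

-1.90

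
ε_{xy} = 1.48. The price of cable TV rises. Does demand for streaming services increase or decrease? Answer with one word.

increase

ε > 0 and the price of cable TV rises, so the quantity of streaming services moves in the same direction: it increases.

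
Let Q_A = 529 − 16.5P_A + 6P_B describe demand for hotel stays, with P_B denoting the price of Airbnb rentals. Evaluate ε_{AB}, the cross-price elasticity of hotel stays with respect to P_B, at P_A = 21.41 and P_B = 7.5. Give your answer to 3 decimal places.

0.204

At P_A = 21.41 and P_B = 7.5: Q_A = 220.735.
∂Q_A/∂P_B = 6.
ε = (∂Q_A/∂P_B)(P_B/Q_A) = 6 × (7.5/220.735) ≈ 0.204.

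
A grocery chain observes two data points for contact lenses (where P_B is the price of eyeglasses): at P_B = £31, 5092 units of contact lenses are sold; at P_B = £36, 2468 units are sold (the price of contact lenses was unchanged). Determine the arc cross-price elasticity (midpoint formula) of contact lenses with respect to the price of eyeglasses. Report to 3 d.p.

-4.651

ΔQ_A = 2468 − 5092 = -2624; ΔP_B = 36 − 31 = 5.
Midpoints: Q̄_A = 3780.0, P̄_B = 33.50.
ε = (ΔQ_A/Q̄_A)/(ΔP_B/P̄_B) = (-2624/3780.0)/(5/33.50) ≈ -4.651.
ε < 0: contact lenses and eyeglasses are complements.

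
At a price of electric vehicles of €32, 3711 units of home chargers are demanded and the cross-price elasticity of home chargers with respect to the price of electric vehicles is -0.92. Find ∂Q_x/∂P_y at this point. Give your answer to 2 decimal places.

-106.69

ε = (∂Q_x/∂P_y)·(P_y/Q_x) ⇒ ∂Q_x/∂P_y = ε·Q_x/P_y = -0.92 × 3711/32 ≈ -106.69.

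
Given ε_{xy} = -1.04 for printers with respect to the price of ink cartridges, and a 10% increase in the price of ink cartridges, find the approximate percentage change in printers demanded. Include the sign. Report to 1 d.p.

-10.4%

%ΔQ ≈ ε × %ΔP of ink cartridges = -1.04 × (10%) = -10.4%.
Demand for printers falls by about 10.4%.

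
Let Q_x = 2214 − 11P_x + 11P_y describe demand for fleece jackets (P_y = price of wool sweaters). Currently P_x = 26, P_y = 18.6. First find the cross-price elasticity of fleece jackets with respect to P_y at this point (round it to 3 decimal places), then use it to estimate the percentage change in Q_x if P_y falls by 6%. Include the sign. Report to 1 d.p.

At P_x = 26, P_y = 18.6: Q_x = 2132.6.
∂Q_x/∂P_y = 11.
ε = (∂Q_x/∂P_y)(P_y/Q_x) = 11.0000 × 18.6/2132.6 ≈ 0.096.
%ΔQ_x ≈ ε × %ΔP_y = 0.096 × (-6%) = -0.6%.

-0.6%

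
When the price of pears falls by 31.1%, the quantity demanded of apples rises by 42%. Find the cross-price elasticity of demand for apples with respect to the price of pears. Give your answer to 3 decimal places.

ε = (%ΔQ of apples) / (%ΔP of pears) = (42%) / (-31.1%) ≈ -1.350.

-1.350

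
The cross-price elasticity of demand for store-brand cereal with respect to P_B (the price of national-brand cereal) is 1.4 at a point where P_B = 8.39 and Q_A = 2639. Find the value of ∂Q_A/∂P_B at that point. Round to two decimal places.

ε = (∂Q_A/∂P_B)·(P_B/Q_A) ⇒ ∂Q_A/∂P_B = ε·Q_A/P_B = 1.4 × 2639/8.39 ≈ 440.36.

440.36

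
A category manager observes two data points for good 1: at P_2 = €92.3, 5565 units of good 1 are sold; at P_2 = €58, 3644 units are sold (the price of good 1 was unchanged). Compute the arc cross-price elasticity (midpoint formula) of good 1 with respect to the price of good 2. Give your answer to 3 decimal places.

ΔQ_1 = 3644 − 5565 = -1921; ΔP_2 = 58 − 92.3 = -34.3.
Midpoints: Q̄_1 = 4604.5, P̄_2 = 75.15.
ε = (ΔQ_1/Q̄_1)/(ΔP_2/P̄_2) = (-1921/4604.5)/(-34.3/75.15) ≈ 0.914.

0.914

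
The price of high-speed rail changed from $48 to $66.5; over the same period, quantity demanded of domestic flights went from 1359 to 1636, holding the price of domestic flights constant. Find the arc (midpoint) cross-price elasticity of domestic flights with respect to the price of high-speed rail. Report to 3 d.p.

0.572

ΔQ_A = 1636 − 1359 = 277; ΔP_B = 66.5 − 48 = 18.5.
Midpoints: Q̄_A = 1497.5, P̄_B = 57.25.
ε = (ΔQ_A/Q̄_A)/(ΔP_B/P̄_B) = (277/1497.5)/(18.5/57.25) ≈ 0.572.
ε > 0: domestic flights and high-speed rail are substitutes.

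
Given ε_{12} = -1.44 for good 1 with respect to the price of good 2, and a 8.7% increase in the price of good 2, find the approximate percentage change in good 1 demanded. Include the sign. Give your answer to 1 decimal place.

%ΔQ ≈ ε × %ΔP of good 2 = -1.44 × (8.7%) = -12.5%.

-12.5%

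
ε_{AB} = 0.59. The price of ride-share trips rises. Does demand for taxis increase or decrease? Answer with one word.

increase

ε > 0 and the price of ride-share trips rises, so the quantity of taxis moves in the same direction: it increases.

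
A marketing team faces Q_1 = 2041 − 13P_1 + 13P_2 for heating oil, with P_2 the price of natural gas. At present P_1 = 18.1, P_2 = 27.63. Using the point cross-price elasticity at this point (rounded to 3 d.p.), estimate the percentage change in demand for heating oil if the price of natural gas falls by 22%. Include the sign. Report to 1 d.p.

At P_1 = 18.1, P_2 = 27.63: Q_1 = 2164.89.
∂Q_1/∂P_2 = 13.
ε = (∂Q_1/∂P_2)(P_2/Q_1) = 13.0000 × 27.63/2164.89 ≈ 0.166.
%ΔQ_1 ≈ ε × %ΔP_2 = 0.166 × (-22%) = -3.7%.

-3.7%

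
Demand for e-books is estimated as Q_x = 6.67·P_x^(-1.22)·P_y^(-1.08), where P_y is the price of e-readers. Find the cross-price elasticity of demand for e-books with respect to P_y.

In a log-linear (constant-elasticity) demand function, the coefficient on the exponent of P_y is the cross-price elasticity.
ε = -1.08. Negative, so e-books and e-readers are complements.

-1.08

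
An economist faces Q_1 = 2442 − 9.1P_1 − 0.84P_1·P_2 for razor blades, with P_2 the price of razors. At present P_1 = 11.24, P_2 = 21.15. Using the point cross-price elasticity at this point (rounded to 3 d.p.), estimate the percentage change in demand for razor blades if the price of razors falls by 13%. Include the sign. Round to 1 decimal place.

1.2%

At P_1 = 11.24, P_2 = 21.15: Q_1 = 2140.026.
∂Q_1/∂P_2 = -0.84P_1 = -9.4416.
ε = (∂Q_1/∂P_2)(P_2/Q_1) = -9.4416 × 21.15/2140.026 ≈ -0.093.
%ΔQ_1 ≈ ε × %ΔP_2 = -0.093 × (-13%) = 1.2%.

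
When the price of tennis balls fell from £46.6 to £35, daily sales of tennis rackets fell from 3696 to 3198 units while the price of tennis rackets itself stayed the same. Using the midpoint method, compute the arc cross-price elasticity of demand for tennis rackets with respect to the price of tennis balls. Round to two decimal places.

ΔQ_A = 3198 − 3696 = -498; ΔP_B = 35 − 46.6 = -11.6.
Midpoints: Q̄_A = 3447.0, P̄_B = 40.80.
ε = (ΔQ_A/Q̄_A)/(ΔP_B/P̄_B) = (-498/3447.0)/(-11.6/40.80) ≈ 0.51.

0.51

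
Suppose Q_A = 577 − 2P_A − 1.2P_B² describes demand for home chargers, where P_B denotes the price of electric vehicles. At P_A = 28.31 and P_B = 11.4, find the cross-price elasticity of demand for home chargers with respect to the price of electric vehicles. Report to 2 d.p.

At P_A = 28.31 and P_B = 11.4: Q_A = 364.428.
∂Q_A/∂P_B = -2.4P_B = -2.4(11.4) = -27.3600.
ε = (∂Q_A/∂P_B)(P_B/Q_A) = -27.3600 × (11.4/364.428) ≈ -0.86.

-0.86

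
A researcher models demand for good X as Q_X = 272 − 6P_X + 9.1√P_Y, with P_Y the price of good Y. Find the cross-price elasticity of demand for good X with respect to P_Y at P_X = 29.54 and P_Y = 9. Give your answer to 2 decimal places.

At P_X = 29.54 and P_Y = 9: Q_X = 122.06.
∂Q_X/∂P_Y = 9.1/(2√P_Y) = 9.1/(2√9) = 1.5167.
ε = (∂Q_X/∂P_Y)(P_Y/Q_X) = 1.5167 × (9/122.06) ≈ 0.11.
ε > 0: substitutes.

0.11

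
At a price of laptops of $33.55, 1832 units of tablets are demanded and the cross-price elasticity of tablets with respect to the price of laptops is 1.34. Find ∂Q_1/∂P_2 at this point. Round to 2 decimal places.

ε = (∂Q_1/∂P_2)·(P_2/Q_1) ⇒ ∂Q_1/∂P_2 = ε·Q_1/P_2 = 1.34 × 1832/33.55 ≈ 73.17.

73.17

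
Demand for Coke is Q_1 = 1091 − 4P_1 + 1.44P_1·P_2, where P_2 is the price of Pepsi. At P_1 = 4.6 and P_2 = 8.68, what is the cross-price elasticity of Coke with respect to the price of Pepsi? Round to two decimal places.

0.05

At P_1 = 4.6 and P_2 = 8.68: Q_1 = 1130.096.
∂Q_1/∂P_2 = 1.44P_1 = 1.44(4.6) = 6.6240.
ε = (∂Q_1/∂P_2)(P_2/Q_1) = 6.6240 × (8.68/1130.096) ≈ 0.05.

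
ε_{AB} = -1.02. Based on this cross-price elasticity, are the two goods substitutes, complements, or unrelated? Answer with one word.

ε = -1.02 < 0, so a higher price of good B lowers demand for good A: complements.

complements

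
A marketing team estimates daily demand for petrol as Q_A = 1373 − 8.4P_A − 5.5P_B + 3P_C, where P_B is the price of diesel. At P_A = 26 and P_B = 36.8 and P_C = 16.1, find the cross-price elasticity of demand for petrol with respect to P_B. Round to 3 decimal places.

At P_A = 26 and P_B = 36.8 and P_C = 16.1: Q_A = 1000.5.
∂Q_A/∂P_B = -5.5.
ε = (∂Q_A/∂P_B)(P_B/Q_A) = -5.5 × (36.8/1000.5) ≈ -0.202.
Since ε < 0, petrol and diesel are complements.

-0.202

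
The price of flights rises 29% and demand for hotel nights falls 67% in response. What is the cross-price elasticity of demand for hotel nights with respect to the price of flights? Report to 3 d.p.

-2.310

ε = (%ΔQ of hotel nights) / (%ΔP of flights) = (-67%) / (29%) ≈ -2.310.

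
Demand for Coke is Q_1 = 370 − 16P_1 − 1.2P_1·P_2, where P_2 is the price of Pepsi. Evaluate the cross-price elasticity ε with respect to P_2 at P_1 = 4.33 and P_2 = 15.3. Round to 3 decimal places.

At P_1 = 4.33 and P_2 = 15.3: Q_1 = 221.221.
∂Q_1/∂P_2 = -1.2P_1 = -1.2(4.33) = -5.1960.
ε = (∂Q_1/∂P_2)(P_2/Q_1) = -5.1960 × (15.3/221.221) ≈ -0.359.
ε < 0: complements.

-0.359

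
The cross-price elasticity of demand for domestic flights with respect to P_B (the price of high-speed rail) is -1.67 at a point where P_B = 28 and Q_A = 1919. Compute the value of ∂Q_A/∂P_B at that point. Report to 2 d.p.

ε = (∂Q_A/∂P_B)·(P_B/Q_A) ⇒ ∂Q_A/∂P_B = ε·Q_A/P_B = -1.67 × 1919/28 ≈ -114.45.

-114.45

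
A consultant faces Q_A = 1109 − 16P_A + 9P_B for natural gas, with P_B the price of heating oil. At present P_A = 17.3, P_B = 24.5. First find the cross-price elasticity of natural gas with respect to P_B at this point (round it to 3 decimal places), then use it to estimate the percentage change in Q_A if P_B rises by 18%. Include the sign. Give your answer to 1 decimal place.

At P_A = 17.3, P_B = 24.5: Q_A = 1052.7.
∂Q_A/∂P_B = 9.
ε = (∂Q_A/∂P_B)(P_B/Q_A) = 9.0000 × 24.5/1052.7 ≈ 0.209.
%ΔQ_A ≈ ε × %ΔP_B = 0.209 × (18%) = 3.8%.

3.8%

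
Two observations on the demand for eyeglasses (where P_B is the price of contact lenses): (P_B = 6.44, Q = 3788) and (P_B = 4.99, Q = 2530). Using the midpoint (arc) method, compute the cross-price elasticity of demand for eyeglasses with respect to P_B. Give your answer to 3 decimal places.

ΔQ_A = 2530 − 3788 = -1258; ΔP_B = 4.99 − 6.44 = -1.45.
Midpoints: Q̄_A = 3159.0, P̄_B = 5.71.
ε = (ΔQ_A/Q̄_A)/(ΔP_B/P̄_B) = (-1258/3159.0)/(-1.45/5.71) ≈ 1.570.

1.570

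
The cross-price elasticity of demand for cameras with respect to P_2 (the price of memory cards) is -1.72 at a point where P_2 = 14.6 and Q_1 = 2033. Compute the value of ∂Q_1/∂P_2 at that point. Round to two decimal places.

ε = (∂Q_1/∂P_2)·(P_2/Q_1) ⇒ ∂Q_1/∂P_2 = ε·Q_1/P_2 = -1.72 × 2033/14.6 ≈ -239.50.

-239.50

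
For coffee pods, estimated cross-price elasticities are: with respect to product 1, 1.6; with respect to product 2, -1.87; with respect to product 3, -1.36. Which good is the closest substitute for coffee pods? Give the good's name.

product 1

Substitutes have ε > 0. Among the positive values, 1.6 (product 1) is largest.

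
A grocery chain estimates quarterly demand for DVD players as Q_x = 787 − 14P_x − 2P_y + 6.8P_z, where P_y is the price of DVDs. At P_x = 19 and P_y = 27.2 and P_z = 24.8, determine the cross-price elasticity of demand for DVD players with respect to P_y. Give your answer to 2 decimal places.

At P_x = 19 and P_y = 27.2 and P_z = 24.8: Q_x = 635.24.
∂Q_x/∂P_y = -2.
ε = (∂Q_x/∂P_y)(P_y/Q_x) = -2 × (27.2/635.24) ≈ -0.09.
Since ε < 0, DVD players and DVDs are complements.

-0.09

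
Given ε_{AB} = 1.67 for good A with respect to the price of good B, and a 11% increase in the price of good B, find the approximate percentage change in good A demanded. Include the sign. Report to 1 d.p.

%ΔQ ≈ ε × %ΔP of good B = 1.67 × (11%) = 18.4%.

18.4%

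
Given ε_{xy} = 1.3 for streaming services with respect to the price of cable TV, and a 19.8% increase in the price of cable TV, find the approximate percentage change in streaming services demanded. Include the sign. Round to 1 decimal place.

25.7%

%ΔQ ≈ ε × %ΔP of cable TV = 1.3 × (19.8%) = 25.7%.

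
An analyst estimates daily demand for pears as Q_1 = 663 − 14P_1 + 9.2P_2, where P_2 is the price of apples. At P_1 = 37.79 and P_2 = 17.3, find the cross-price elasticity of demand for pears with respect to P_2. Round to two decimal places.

0.54

At P_1 = 37.79 and P_2 = 17.3: Q_1 = 293.1.
∂Q_1/∂P_2 = 9.2.
ε = (∂Q_1/∂P_2)(P_2/Q_1) = 9.2 × (17.3/293.1) ≈ 0.54.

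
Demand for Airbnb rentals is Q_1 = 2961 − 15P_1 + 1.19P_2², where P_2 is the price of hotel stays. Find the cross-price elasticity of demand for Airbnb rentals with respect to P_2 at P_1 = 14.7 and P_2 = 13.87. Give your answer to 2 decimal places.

At P_1 = 14.7 and P_2 = 13.87: Q_1 = 2969.429.
∂Q_1/∂P_2 = 2.38P_2 = 2.38(13.87) = 33.0106.
ε = (∂Q_1/∂P_2)(P_2/Q_1) = 33.0106 × (13.87/2969.429) ≈ 0.15.

0.15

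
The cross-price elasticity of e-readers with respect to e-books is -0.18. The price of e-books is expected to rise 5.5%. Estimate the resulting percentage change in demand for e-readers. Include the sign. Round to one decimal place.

-1.0%

%ΔQ ≈ ε × %ΔP of e-books = -0.18 × (5.5%) = -1.0%.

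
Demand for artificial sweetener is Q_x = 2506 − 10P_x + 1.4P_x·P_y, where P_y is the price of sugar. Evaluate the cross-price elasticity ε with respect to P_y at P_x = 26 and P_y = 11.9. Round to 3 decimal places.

0.162

At P_x = 26 and P_y = 11.9: Q_x = 2679.16.
∂Q_x/∂P_y = 1.4P_x = 1.4(26) = 36.4000.
ε = (∂Q_x/∂P_y)(P_y/Q_x) = 36.4000 × (11.9/2679.16) ≈ 0.162.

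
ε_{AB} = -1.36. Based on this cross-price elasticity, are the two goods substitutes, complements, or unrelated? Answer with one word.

complements

ε = -1.36 < 0, so a higher price of good B lowers demand for good A: complements.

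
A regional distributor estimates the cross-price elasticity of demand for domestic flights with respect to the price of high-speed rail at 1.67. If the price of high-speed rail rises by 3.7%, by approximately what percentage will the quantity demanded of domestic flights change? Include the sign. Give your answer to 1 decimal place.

%ΔQ ≈ ε × %ΔP of high-speed rail = 1.67 × (3.7%) = 6.2%.

6.2%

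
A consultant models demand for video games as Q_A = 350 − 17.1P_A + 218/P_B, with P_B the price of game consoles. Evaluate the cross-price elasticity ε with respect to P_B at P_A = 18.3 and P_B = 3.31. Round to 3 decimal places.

At P_A = 18.3 and P_B = 3.31: Q_A = 102.931.
∂Q_A/∂P_B = −218/P_B² = -19.8976.
ε = (∂Q_A/∂P_B)(P_B/Q_A) = -19.8976 × (3.31/102.931) ≈ -0.640.
ε < 0: complements.

-0.640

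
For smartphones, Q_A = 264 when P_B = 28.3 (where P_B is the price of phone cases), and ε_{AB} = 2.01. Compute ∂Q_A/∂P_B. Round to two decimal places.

ε = (∂Q_A/∂P_B)·(P_B/Q_A) ⇒ ∂Q_A/∂P_B = ε·Q_A/P_B = 2.01 × 264/28.3 ≈ 18.75.

18.75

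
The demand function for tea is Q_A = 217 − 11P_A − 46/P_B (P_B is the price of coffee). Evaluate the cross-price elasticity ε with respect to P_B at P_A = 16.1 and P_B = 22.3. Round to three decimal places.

0.055

At P_A = 16.1 and P_B = 22.3: Q_A = 37.837.
∂Q_A/∂P_B = 46/P_B² = 0.0925.
ε = (∂Q_A/∂P_B)(P_B/Q_A) = 0.0925 × (22.3/37.837) ≈ 0.055.
ε > 0: substitutes.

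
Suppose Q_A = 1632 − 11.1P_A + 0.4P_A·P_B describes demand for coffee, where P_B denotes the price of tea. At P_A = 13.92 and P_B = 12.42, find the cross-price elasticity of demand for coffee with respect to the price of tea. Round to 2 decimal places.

0.04

At P_A = 13.92 and P_B = 12.42: Q_A = 1546.643.
∂Q_A/∂P_B = 0.4P_A = 0.4(13.92) = 5.5680.
ε = (∂Q_A/∂P_B)(P_B/Q_A) = 5.5680 × (12.42/1546.643) ≈ 0.04.
ε > 0: substitutes.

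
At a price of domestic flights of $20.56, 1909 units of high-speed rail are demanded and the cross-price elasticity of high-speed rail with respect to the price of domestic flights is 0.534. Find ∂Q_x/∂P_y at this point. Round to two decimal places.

49.58

ε = (∂Q_x/∂P_y)·(P_y/Q_x) ⇒ ∂Q_x/∂P_y = ε·Q_x/P_y = 0.534 × 1909/20.56 ≈ 49.58.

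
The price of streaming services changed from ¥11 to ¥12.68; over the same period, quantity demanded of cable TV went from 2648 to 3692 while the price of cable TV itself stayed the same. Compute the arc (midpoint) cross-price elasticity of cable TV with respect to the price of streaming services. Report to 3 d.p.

ΔQ_A = 3692 − 2648 = 1044; ΔP_B = 12.68 − 11 = 1.68.
Midpoints: Q̄_A = 3170.0, P̄_B = 11.84.
ε = (ΔQ_A/Q̄_A)/(ΔP_B/P̄_B) = (1044/3170.0)/(1.68/11.84) ≈ 2.321.

2.321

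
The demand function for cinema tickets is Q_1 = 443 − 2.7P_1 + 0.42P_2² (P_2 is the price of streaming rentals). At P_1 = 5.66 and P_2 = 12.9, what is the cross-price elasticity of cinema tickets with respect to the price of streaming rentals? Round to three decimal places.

0.281

At P_1 = 5.66 and P_2 = 12.9: Q_1 = 497.610.
∂Q_1/∂P_2 = 0.84P_2 = 0.84(12.9) = 10.8360.
ε = (∂Q_1/∂P_2)(P_2/Q_1) = 10.8360 × (12.9/497.610) ≈ 0.281.
ε > 0: substitutes.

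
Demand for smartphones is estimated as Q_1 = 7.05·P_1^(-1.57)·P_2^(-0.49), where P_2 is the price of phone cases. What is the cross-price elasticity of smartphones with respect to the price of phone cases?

In a log-linear (constant-elasticity) demand function, the coefficient on the exponent of P_2 is the cross-price elasticity.
ε = -0.49. Negative, so smartphones and phone cases are complements.

-0.49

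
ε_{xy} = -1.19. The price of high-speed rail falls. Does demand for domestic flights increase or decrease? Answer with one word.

increase

ε < 0 and the price of high-speed rail falls, so the quantity of domestic flights moves in the opposite direction: it increases.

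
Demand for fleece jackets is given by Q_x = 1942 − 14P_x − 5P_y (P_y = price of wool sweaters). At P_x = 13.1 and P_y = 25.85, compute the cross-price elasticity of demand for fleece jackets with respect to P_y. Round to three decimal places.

At P_x = 13.1 and P_y = 25.85: Q_x = 1629.35.
∂Q_x/∂P_y = -5.
ε = (∂Q_x/∂P_y)(P_y/Q_x) = -5 × (25.85/1629.35) ≈ -0.079.

-0.079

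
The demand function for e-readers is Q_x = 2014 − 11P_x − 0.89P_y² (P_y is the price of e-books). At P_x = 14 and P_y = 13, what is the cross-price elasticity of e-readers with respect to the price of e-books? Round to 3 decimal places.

-0.176

At P_x = 14 and P_y = 13: Q_x = 1709.59.
∂Q_x/∂P_y = -1.78P_y = -1.78(13) = -23.1400.
ε = (∂Q_x/∂P_y)(P_y/Q_x) = -23.1400 × (13/1709.59) ≈ -0.176.
ε < 0: complements.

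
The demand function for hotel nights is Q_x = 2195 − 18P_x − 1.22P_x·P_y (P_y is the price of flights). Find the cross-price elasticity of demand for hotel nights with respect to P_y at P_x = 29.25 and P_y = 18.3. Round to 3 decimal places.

-0.643

At P_x = 29.25 and P_y = 18.3: Q_x = 1015.464.
∂Q_x/∂P_y = -1.22P_x = -1.22(29.25) = -35.6850.
ε = (∂Q_x/∂P_y)(P_y/Q_x) = -35.6850 × (18.3/1015.464) ≈ -0.643.
ε < 0: complements.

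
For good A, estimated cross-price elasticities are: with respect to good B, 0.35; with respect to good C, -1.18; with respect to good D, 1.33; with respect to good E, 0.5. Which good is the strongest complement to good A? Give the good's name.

good C

Complements have ε < 0. The most negative value is -1.18 (good C).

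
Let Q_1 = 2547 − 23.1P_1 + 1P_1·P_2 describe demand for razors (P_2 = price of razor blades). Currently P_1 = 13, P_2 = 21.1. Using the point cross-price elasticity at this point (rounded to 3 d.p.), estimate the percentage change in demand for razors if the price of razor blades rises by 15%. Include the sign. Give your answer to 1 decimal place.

At P_1 = 13, P_2 = 21.1: Q_1 = 2521.
∂Q_1/∂P_2 = 1P_1 = 13.0000.
ε = (∂Q_1/∂P_2)(P_2/Q_1) = 13.0000 × 21.1/2521 ≈ 0.109.
%ΔQ_1 ≈ ε × %ΔP_2 = 0.109 × (15%) = 1.6%.

1.6%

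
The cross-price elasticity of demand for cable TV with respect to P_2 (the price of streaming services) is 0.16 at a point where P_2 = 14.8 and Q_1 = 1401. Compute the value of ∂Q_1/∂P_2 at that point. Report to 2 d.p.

15.15

ε = (∂Q_1/∂P_2)·(P_2/Q_1) ⇒ ∂Q_1/∂P_2 = ε·Q_1/P_2 = 0.16 × 1401/14.8 ≈ 15.15.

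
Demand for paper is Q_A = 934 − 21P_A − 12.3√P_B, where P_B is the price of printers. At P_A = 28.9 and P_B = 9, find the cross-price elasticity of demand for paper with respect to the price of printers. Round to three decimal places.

At P_A = 28.9 and P_B = 9: Q_A = 290.2.
∂Q_A/∂P_B = -12.3/(2√P_B) = -12.3/(2√9) = -2.0500.
ε = (∂Q_A/∂P_B)(P_B/Q_A) = -2.0500 × (9/290.2) ≈ -0.064.

-0.064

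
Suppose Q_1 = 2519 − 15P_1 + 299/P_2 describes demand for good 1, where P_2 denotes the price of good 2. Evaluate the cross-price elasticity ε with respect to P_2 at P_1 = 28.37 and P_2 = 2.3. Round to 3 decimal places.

-0.058

At P_1 = 28.37 and P_2 = 2.3: Q_1 = 2223.45.
∂Q_1/∂P_2 = −299/P_2² = -56.5217.
ε = (∂Q_1/∂P_2)(P_2/Q_1) = -56.5217 × (2.3/2223.45) ≈ -0.058.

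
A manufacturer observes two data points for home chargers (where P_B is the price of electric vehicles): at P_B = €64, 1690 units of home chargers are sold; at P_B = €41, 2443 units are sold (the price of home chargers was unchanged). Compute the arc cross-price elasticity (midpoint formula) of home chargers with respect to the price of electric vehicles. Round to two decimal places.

-0.83

ΔQ_A = 2443 − 1690 = 753; ΔP_B = 41 − 64 = -23.
Midpoints: Q̄_A = 2066.5, P̄_B = 52.50.
ε = (ΔQ_A/Q̄_A)/(ΔP_B/P̄_B) = (753/2066.5)/(-23/52.50) ≈ -0.83.
ε < 0: home chargers and electric vehicles are complements.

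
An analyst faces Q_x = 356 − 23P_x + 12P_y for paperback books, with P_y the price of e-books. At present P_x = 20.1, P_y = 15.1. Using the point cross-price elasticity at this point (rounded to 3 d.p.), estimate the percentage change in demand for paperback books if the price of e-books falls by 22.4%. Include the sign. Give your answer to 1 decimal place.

-54.2%

At P_x = 20.1, P_y = 15.1: Q_x = 74.9.
∂Q_x/∂P_y = 12.
ε = (∂Q_x/∂P_y)(P_y/Q_x) = 12.0000 × 15.1/74.9 ≈ 2.419.
%ΔQ_x ≈ ε × %ΔP_y = 2.419 × (-22.4%) = -54.2%.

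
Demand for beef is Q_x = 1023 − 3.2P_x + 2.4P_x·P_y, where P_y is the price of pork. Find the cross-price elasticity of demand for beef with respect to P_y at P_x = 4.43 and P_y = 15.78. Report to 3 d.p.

At P_x = 4.43 and P_y = 15.78: Q_x = 1176.597.
∂Q_x/∂P_y = 2.4P_x = 2.4(4.43) = 10.6320.
ε = (∂Q_x/∂P_y)(P_y/Q_x) = 10.6320 × (15.78/1176.597) ≈ 0.143.
ε > 0: substitutes.

0.143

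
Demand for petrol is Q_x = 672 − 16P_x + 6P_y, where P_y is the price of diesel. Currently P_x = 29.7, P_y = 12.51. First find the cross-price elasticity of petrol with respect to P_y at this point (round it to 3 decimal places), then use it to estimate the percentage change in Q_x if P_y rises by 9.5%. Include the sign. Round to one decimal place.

At P_x = 29.7, P_y = 12.51: Q_x = 271.86.
∂Q_x/∂P_y = 6.
ε = (∂Q_x/∂P_y)(P_y/Q_x) = 6.0000 × 12.51/271.86 ≈ 0.276.
%ΔQ_x ≈ ε × %ΔP_y = 0.276 × (9.5%) = 2.6%.

2.6%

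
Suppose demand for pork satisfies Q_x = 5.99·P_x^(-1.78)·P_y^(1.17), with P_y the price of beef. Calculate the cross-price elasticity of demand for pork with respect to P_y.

1.17

In a log-linear (constant-elasticity) demand function, the coefficient on the exponent of P_y is the cross-price elasticity.
ε = 1.17. Positive, so pork and beef are substitutes.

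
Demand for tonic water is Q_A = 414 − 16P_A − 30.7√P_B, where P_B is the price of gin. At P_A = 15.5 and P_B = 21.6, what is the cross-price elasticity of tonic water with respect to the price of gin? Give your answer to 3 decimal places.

At P_A = 15.5 and P_B = 21.6: Q_A = 23.319.
∂Q_A/∂P_B = -30.7/(2√P_B) = -30.7/(2√21.6) = -3.3028.
ε = (∂Q_A/∂P_B)(P_B/Q_A) = -3.3028 × (21.6/23.319) ≈ -3.059.

-3.059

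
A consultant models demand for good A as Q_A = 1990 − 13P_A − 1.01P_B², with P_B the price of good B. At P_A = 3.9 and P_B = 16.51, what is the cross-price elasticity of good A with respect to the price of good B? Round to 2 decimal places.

-0.33

At P_A = 3.9 and P_B = 16.51: Q_A = 1663.994.
∂Q_A/∂P_B = -2.02P_B = -2.02(16.51) = -33.3502.
ε = (∂Q_A/∂P_B)(P_B/Q_A) = -33.3502 × (16.51/1663.994) ≈ -0.33.
ε < 0: complements.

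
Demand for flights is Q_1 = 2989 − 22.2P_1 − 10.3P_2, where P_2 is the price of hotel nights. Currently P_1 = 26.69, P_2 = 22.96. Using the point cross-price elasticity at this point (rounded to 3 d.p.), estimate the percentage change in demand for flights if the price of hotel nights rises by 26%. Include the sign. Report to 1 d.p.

-2.8%

At P_1 = 26.69, P_2 = 22.96: Q_1 = 2159.994.
∂Q_1/∂P_2 = -10.3.
ε = (∂Q_1/∂P_2)(P_2/Q_1) = -10.3000 × 22.96/2159.994 ≈ -0.109.
%ΔQ_1 ≈ ε × %ΔP_2 = -0.109 × (26%) = -2.8%.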